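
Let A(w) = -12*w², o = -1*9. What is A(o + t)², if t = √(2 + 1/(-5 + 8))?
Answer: 1108864 - 144000*√21 ≈ 4.4897e+5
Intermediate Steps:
o = -9
t = √21/3 (t = √(2 + 1/3) = √(2 + ⅓) = √(7/3) = √21/3 ≈ 1.5275)
A(o + t)² = (-12*(-9 + √21/3)²)² = 144*(-9 + √21/3)⁴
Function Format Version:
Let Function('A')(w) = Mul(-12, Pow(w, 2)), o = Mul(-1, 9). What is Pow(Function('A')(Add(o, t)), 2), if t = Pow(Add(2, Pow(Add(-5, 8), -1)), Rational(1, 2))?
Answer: Add(1108864, Mul(-144000, Pow(21, Rational(1, 2)))) ≈ 4.4897e+5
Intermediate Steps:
o = -9
t = Mul(Rational(1, 3), Pow(21, Rational(1, 2))) (t = Pow(Add(2, Pow(3, -1)), Rational(1, 2)) = Pow(Add(2, Rational(1, 3)), Rational(1, 2)) = Pow(Rational(7, 3), Rational(1, 2)) = Mul(Rational(1, 3), Pow(21, Rational(1, 2))) ≈ 1.5275)
Pow(Function('A')(Add(o, t)), 2) = Pow(Mul(-12, Pow(Add(-9, Mul(Rational(1, 3), Pow(21, Rational(1, 2)))), 2)), 2) = Mul(144, Pow(Add(-9, Mul(Rational(1, 3), Pow(21, Rational(1, 2)))), 4))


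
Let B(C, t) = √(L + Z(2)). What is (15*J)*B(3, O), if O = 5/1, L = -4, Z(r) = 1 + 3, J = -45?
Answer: 0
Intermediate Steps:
Z(r) = 4
O = 5 (O = 5*1 = 5)
B(C, t) = 0 (B(C, t) = √(-4 + 4) = √0 = 0)
(15*J)*B(3, O) = (15*(-45))*0 = -675*0 = 0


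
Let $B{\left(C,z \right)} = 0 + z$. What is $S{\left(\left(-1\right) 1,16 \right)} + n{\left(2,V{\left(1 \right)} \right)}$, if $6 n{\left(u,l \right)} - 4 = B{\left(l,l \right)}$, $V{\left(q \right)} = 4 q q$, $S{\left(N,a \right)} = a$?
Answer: $\frac{52}{3} \approx 17.333$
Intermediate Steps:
$B{\left(C,z \right)} = z$
$V{\left(q \right)} = 4 q^{2}$
$n{\left(u,l \right)} = \frac{2}{3} + \frac{l}{6}$
$S{\left(\left(-1\right) 1,16 \right)} + n{\left(2,V{\left(1 \right)} \right)} = 16 + \left(\frac{2}{3} + \frac{4 \cdot 1^{2}}{6}\right) = 16 + \left(\frac{2}{3} + \frac{4 \cdot 1}{6}\right) = 16 + \left(\frac{2}{3} + \frac{1}{6} \cdot 4\right) = 16 + \left(\frac{2}{3} + \frac{2}{3}\right) = 16 + \frac{4}{3} = \frac{52}{3}$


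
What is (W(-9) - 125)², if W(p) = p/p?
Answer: 15376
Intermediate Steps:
W(p) = 1
(W(-9) - 125)² = (1 - 125)² = (-124)² = 15376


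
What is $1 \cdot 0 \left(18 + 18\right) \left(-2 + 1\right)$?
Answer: $0$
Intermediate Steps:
$1 \cdot 0 \left(18 + 18\right) \left(-2 + 1\right) = 0 \cdot 36 \left(-1\right) = 0 \left(-36\right) = 0$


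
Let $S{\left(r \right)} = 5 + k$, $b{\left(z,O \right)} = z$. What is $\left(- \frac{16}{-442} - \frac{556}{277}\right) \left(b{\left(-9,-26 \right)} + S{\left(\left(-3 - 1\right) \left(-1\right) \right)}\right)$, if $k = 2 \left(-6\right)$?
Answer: $\frac{1930560}{61217} \approx 31.536$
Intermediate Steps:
$k = -12$
$S{\left(r \right)} = -7$ ($S{\left(r \right)} = 5 - 12 = -7$)
$\left(- \frac{16}{-442} - \frac{556}{277}\right) \left(b{\left(-9,-26 \right)} + S{\left(\left(-3 - 1\right) \left(-1\right) \right)}\right) = \left(- \frac{16}{-442} - \frac{556}{277}\right) \left(-9 - 7\right) = \left(\left(-16\right) \left(- \frac{1}{442}\right) - \frac{556}{277}\right) \left(-16\right) = \left(\frac{8}{221} - \frac{556}{277}\right) \left(-16\right) = \left(- \frac{120660}{61217}\right) \left(-16\right) = \frac{1930560}{61217}$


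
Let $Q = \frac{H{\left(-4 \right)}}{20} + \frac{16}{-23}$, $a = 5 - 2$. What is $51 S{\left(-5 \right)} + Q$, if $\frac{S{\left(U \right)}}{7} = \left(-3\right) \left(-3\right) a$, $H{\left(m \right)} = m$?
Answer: $\frac{1108382}{115} \approx 9638.1$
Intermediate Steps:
$a = 3$ ($a = 5 - 2 = 3$)
$Q = - \frac{103}{115}$ ($Q = - \frac{4}{20} + \frac{16}{-23} = \left(-4\right) \frac{1}{20} + 16 \left(- \frac{1}{23}\right) = - \frac{1}{5} - \frac{16}{23} = - \frac{103}{115} \approx -0.89565$)
$S{\left(U \right)} = 189$ ($S{\left(U \right)} = 7 \left(-3\right) \left(-3\right) 3 = 7 \cdot 9 \cdot 3 = 7 \cdot 27 = 189$)
$51 S{\left(-5 \right)} + Q = 51 \cdot 189 - \frac{103}{115} = 9639 - \frac{103}{115} = \frac{1108382}{115}$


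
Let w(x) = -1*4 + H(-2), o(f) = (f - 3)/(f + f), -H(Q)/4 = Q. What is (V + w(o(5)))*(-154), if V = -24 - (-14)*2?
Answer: -1232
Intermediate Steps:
H(Q) = -4*Q
o(f) = (-3 + f)/(2*f) (o(f) = (-3 + f)/((2*f)) = (-3 + f)*(1/(2*f)) = (-3 + f)/(2*f))
w(x) = 4 (w(x) = -1*4 - 4*(-2) = -4 + 8 = 4)
V = 4 (V = -24 - 1*(-28) = -24 + 28 = 4)
(V + w(o(5)))*(-154) = (4 + 4)*(-154) = 8*(-154) = -1232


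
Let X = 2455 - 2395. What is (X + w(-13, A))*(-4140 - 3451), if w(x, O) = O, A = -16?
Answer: -334004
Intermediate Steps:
X = 60
(X + w(-13, A))*(-4140 - 3451) = (60 - 16)*(-4140 - 3451) = 44*(-7591) = -334004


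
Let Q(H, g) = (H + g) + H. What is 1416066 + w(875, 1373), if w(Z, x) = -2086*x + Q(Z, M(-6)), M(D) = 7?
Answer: -1446255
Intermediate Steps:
Q(H, g) = g + 2*H
w(Z, x) = 7 - 2086*x + 2*Z (w(Z, x) = -2086*x + (7 + 2*Z) = 7 - 2086*x + 2*Z)
1416066 + w(875, 1373) = 1416066 + (7 - 2086*1373 + 2*875) = 1416066 + (7 - 2864078 + 1750) = 1416066 - 2862321 = -1446255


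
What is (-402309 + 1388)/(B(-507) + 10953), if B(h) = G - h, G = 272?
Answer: -400921/11732 ≈ -34.173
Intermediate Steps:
B(h) = 272 - h
(-402309 + 1388)/(B(-507) + 10953) = (-402309 + 1388)/((272 - 1*(-507)) + 10953) = -400921/((272 + 507) + 10953) = -400921/(779 + 10953) = -400921/11732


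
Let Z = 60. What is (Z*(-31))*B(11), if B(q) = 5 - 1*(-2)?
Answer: -13020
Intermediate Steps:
B(q) = 7 (B(q) = 5 + 2 = 7)
(Z*(-31))*B(11) = (60*(-31))*7 = -1860*7 = -13020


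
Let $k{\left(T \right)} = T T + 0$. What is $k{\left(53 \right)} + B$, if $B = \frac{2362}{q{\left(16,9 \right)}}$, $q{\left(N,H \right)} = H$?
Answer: $\frac{27643}{9} \approx 3071.4$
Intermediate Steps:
$k{\left(T \right)} = T^{2}$ ($k{\left(T \right)} = T^{2} + 0 = T^{2}$)
$B = \frac{2362}{9} \approx 262.44$
$k{\left(53 \right)} + B = 53^{2} + \frac{2362}{9} = 2809 + \frac{2362}{9} = \frac{27643}{9}$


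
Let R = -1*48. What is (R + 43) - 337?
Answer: -342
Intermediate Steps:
R = -48
(R + 43) - 337 = (-48 + 43) - 337 = -5 - 337 = -342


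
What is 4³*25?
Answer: 1600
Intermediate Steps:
4³*25 = 64*25 = 1600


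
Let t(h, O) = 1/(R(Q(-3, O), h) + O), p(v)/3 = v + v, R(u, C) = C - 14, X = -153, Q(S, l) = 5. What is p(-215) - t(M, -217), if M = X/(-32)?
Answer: -9338278/7239 ≈ -1290.0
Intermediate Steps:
R(u, C) = -14 + C
p(v) = 6*v (p(v) = 3*(v + v) = 3*(2*v) = 6*v)
M = 153/32 (M = -153/(-32) = -153*(-1/32) = 153/32 ≈ 4.7813)
t(h, O) = 1/(-14 + O + h) (t(h, O) = 1/((-14 + h) + O) = 1/(-14 + O + h))
p(-215) - t(M, -217) = 6*(-215) - 1/(-14 - 217 + 153/32) = -1290 - 1/(-7239/32) = -1290 - 1*(-32/7239) = -1290 + 32/7239 = -9338278/7239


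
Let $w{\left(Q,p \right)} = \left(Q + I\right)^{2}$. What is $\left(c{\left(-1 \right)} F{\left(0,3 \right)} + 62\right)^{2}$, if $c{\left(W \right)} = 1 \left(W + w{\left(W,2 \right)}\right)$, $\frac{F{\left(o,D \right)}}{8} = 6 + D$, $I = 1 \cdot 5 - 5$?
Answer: $3844$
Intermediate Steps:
$I = 0$ ($I = 5 - 5 = 0$)
$F{\left(o,D \right)} = 48 + 8 D$ ($F{\left(o,D \right)} = 8 \left(6 + D\right) = 48 + 8 D$)
$w{\left(Q,p \right)} = Q^{2}$ ($w{\left(Q,p \right)} = \left(Q + 0\right)^{2} = Q^{2}$)
$c{\left(W \right)} = W + W^{2}$ ($c{\left(W \right)} = 1 \left(W + W^{2}\right) = W + W^{2}$)
$\left(c{\left(-1 \right)} F{\left(0,3 \right)} + 62\right)^{2} = \left(- (1 - 1) \left(48 + 8 \cdot 3\right) + 62\right)^{2} = \left(\left(-1\right) 0 \left(48 + 24\right) + 62\right)^{2} = \left(0 \cdot 72 + 62\right)^{2} = \left(0 + 62\right)^{2} = 62^{2} = 3844$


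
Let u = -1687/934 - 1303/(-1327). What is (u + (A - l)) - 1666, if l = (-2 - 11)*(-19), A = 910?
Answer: -1244157901/1239418 ≈ -1003.8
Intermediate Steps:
l = 247 (l = -13*(-19) = 247)
u = -1021647/1239418 (u = -1687*1/934 - 1303*(-1/1327) = -1687/934 + 1303/1327 = -1021647/1239418 ≈ -0.82430)
(u + (A - l)) - 1666 = (-1021647/1239418 + (910 - 1*247)) - 1666 = (-1021647/1239418 + (910 - 247)) - 1666 = (-1021647/1239418 + 663) - 1666 = 820712487/1239418 - 1666 = -1244157901/1239418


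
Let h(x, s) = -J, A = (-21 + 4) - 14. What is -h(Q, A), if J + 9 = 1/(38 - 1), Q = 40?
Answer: -332/37 ≈ -8.9730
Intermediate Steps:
A = -31 (A = -17 - 14 = -31)
J = -332/37 (J = -9 + 1/(38 - 1) = -9 + 1/37 = -332/37 ≈ -8.9730)
h(x, s) = 332/37 (h(x, s) = -1*(-332/37) = 332/37)
-h(Q, A) = -1*332/37 = -332/37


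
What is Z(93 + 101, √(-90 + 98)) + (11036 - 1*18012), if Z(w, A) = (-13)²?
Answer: -6807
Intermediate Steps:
Z(w, A) = 169
Z(93 + 101, √(-90 + 98)) + (11036 - 1*18012) = 169 + (11036 - 1*18012) = 169 + (11036 - 18012) = 169 - 6976 = -6807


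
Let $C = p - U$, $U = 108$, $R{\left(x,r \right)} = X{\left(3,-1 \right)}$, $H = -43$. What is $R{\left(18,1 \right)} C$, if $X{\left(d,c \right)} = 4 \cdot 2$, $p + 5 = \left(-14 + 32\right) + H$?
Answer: $-1104$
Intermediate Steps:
$p = -30$ ($p = -5 + \left(\left(-14 + 32\right) - 43\right) = -5 + \left(18 - 43\right) = -5 - 25 = -30$)
$X{\left(d,c \right)} = 8$
$R{\left(x,r \right)} = 8$
$C = -138$ ($C = -30 - 108 = -138$)
$R{\left(18,1 \right)} C = 8 \left(-138\right) = -1104$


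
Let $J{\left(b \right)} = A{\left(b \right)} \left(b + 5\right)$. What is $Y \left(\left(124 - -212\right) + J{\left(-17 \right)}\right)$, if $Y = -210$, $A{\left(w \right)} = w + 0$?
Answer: $-113400$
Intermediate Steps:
$A{\left(w \right)} = w$
$J{\left(b \right)} = b \left(5 + b\right)$ ($J{\left(b \right)} = b \left(b + 5\right) = b \left(5 + b\right)$)
$Y \left(\left(124 - -212\right) + J{\left(-17 \right)}\right) = - 210 \left(\left(124 - -212\right) - 17 \left(5 - 17\right)\right) = - 210 \left(\left(124 + 212\right) - -204\right) = - 210 \left(336 + 204\right) = \left(-210\right) 540 = -113400$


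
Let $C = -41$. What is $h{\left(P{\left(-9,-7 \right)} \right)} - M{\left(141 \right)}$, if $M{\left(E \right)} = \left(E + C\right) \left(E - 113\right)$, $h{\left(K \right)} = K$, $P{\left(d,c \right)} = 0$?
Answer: $-2800$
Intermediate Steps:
$M{\left(E \right)} = \left(-113 + E\right) \left(-41 + E\right)$ ($M{\left(E \right)} = \left(E - 41\right) \left(E - 113\right) = \left(-41 + E\right) \left(-113 + E\right) = \left(-113 + E\right) \left(-41 + E\right)$)
$h{\left(P{\left(-9,-7 \right)} \right)} - M{\left(141 \right)} = 0 - \left(4633 + 141^{2} - 21714\right) = 0 - \left(4633 + 19881 - 21714\right) = 0 - 2800 = -2800$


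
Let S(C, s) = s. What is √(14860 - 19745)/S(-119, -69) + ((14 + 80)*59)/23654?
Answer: 2773/11827 - I*√4885/69 ≈ 0.23446 - 1.0129*I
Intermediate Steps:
√(14860 - 19745)/S(-119, -69) + ((14 + 80)*59)/23654 = √(14860 - 19745)/(-69) + ((14 + 80)*59)/23654 = √(-4885)*(-1/69) + (94*59)*(1/23654) = (I*√4885)*(-1/69) + 5546*(1/23654) = -I*√4885/69 + 2773/11827 = 2773/11827 - I*√4885/69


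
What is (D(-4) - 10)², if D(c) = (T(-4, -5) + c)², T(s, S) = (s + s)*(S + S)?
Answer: 33246756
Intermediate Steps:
T(s, S) = 4*S*s (T(s, S) = (2*s)*(2*S) = 4*S*s)
D(c) = (80 + c)² (D(c) = (4*(-5)*(-4) + c)² = (80 + c)²)
(D(-4) - 10)² = ((80 - 4)² - 10)² = (76² - 10)² = (5776 - 10)² = 5766² = 33246756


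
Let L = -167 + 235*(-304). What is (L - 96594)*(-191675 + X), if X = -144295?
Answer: 56510489970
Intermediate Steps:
L = -71607 (L = -167 - 71440 = -71607)
(L - 96594)*(-191675 + X) = (-71607 - 96594)*(-191675 - 144295) = -168201*(-335970) = 56510489970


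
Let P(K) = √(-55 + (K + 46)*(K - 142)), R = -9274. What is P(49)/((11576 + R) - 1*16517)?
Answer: -I*√8890/14215 ≈ -0.0066329*I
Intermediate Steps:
P(K) = √(-55 + (-142 + K)*(46 + K)) (P(K) = √(-55 + (46 + K)*(-142 + K)) = √(-55 + (-142 + K)*(46 + K)))
P(49)/((11576 + R) - 1*16517) = √(-6587 + 49² - 96*49)/((11576 - 9274) - 1*16517) = √(-6587 + 2401 - 4704)/(2302 - 16517) = √(-8890)/(-14215) = (I*√8890)*(-1/14215) = -I*√8890/14215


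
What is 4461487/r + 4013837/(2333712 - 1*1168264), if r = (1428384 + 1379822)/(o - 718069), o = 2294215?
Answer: 4097694516637647059/1636409033144 ≈ 2.5041e+6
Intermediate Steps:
r = 1404103/788073 (r = (1428384 + 1379822)/(2294215 - 718069) = 2808206/1576146 = 2808206*(1/1576146) = 1404103/788073 ≈ 1.7817)
4461487/r + 4013837/(2333712 - 1*1168264) = 4461487/(1404103/788073) + 4013837/(2333712 - 1*1168264) = 4461487*(788073/1404103) + 4013837/(2333712 - 1168264) = 3515977444551/1404103 + 4013837/1165448 = 4097694516637647059/1636409033144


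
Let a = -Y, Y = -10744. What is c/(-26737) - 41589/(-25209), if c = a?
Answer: 93457733/74890337 ≈ 1.2479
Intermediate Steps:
a = 10744 (a = -1*(-10744) = 10744)
c = 10744
c/(-26737) - 41589/(-25209) = 10744/(-26737) - 41589/(-25209) = 10744*(-1/26737) - 41589*(-1/25209) = -10744/26737 + 4621/2801 = 93457733/74890337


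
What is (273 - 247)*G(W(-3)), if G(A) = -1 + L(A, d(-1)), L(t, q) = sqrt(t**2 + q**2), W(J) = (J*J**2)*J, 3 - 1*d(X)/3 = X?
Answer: -26 + 78*sqrt(745) ≈ 2103.0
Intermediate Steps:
d(X) = 9 - 3*X
W(J) = J**4 (W(J) = J**3*J = J**4)
L(t, q) = sqrt(q**2 + t**2)
G(A) = -1 + sqrt(144 + A**2) (G(A) = -1 + sqrt((9 - 3*(-1))**2 + A**2) = -1 + sqrt((9 + 3)**2 + A**2) = -1 + sqrt(12**2 + A**2) = -1 + sqrt(144 + A**2))
(273 - 247)*G(W(-3)) = (273 - 247)*(-1 + sqrt(144 + ((-3)**4)**2)) = 26*(-1 + sqrt(144 + 81**2)) = 26*(-1 + sqrt(144 + 6561)) = 26*(-1 + sqrt(6705)) = 26*(-1 + 3*sqrt(745)) = -26 + 78*sqrt(745)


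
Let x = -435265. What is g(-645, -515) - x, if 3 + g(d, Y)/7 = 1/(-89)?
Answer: 38736709/89 ≈ 4.3524e+5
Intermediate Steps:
g(d, Y) = -1876/89 (g(d, Y) = -21 + 7/(-89) = -21 + 7*(-1/89) = -21 - 7/89 = -1876/89)
g(-645, -515) - x = -1876/89 - 1*(-435265) = -1876/89 + 435265 = 38736709/89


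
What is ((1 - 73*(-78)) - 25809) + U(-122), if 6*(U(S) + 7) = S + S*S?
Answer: -52982/3 ≈ -17661.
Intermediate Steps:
U(S) = -7 + S/6 + S²/6 (U(S) = -7 + (S + S*S)/6 = -7 + (S + S²)/6 = -7 + (S/6 + S²/6) = -7 + S/6 + S²/6)
((1 - 73*(-78)) - 25809) + U(-122) = ((1 - 73*(-78)) - 25809) + (-7 + (⅙)*(-122) + (⅙)*(-122)²) = ((1 + 5694) - 25809) + (-7 - 61/3 + (⅙)*14884) = (5695 - 25809) + (-7 - 61/3 + 7442/3) = -20114 + 7360/3 = -52982/3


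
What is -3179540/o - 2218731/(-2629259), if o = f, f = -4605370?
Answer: 265398733519/172981578869 ≈ 1.5343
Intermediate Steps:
o = -4605370
-3179540/o - 2218731/(-2629259) = -3179540/(-4605370) - 2218731/(-2629259) = -3179540*(-1/4605370) - 2218731*(-1/2629259) = 45422/65791 + 2218731/2629259 = 265398733519/172981578869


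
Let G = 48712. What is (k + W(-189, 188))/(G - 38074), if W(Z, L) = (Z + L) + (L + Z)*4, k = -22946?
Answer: -22951/10638 ≈ -2.1575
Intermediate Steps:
W(Z, L) = 5*L + 5*Z (W(Z, L) = (L + Z) + (4*L + 4*Z) = 5*L + 5*Z)
(k + W(-189, 188))/(G - 38074) = (-22946 + (5*188 + 5*(-189)))/(48712 - 38074) = (-22946 + (940 - 945))/10638 = (-22946 - 5)*(1/10638) = -22951*1/10638 = -22951/10638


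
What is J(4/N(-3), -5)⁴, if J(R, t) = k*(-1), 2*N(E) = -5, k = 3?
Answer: 81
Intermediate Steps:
N(E) = -5/2 (N(E) = (½)*(-5) = -5/2)
J(R, t) = -3 (J(R, t) = 3*(-1) = -3)
J(4/N(-3), -5)⁴ = (-3)⁴ = 81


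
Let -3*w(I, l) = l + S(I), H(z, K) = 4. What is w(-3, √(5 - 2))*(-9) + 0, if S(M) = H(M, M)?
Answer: 12 + 3*√3 ≈ 17.196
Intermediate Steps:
S(M) = 4
w(I, l) = -4/3 - l/3 (w(I, l) = -(l + 4)/3 = -(4 + l)/3 = -4/3 - l/3)
w(-3, √(5 - 2))*(-9) + 0 = (-4/3 - √(5 - 2)/3)*(-9) + 0 = (-4/3 - √3/3)*(-9) + 0 = (12 + 3*√3) + 0 = 12 + 3*√3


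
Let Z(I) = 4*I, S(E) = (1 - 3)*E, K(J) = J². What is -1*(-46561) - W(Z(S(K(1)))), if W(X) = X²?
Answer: 46497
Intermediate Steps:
S(E) = -2*E
-1*(-46561) - W(Z(S(K(1)))) = -1*(-46561) - (4*(-2*1²))² = 46561 - (4*(-2*1))² = 46561 - (4*(-2))² = 46561 - 1*(-8)² = 46561 - 1*64 = 46561 - 64 = 46497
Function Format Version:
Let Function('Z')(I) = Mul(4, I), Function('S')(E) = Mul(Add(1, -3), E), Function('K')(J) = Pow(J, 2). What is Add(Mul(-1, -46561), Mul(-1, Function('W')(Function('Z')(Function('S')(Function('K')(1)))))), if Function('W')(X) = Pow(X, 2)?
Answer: 46497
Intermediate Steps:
Function('S')(E) = Mul(-2, E)
Add(Mul(-1, -46561), Mul(-1, Function('W')(Function('Z')(Function('S')(Function('K')(1)))))) = Add(Mul(-1, -46561), Mul(-1, Pow(Mul(4, Mul(-2, Pow(1, 2))), 2))) = Add(46561, Mul(-1, Pow(Mul(4, Mul(-2, 1)), 2))) = Add(46561, Mul(-1, Pow(Mul(4, -2), 2))) = Add(46561, Mul(-1, Pow(-8, 2))) = Add(46561, Mul(-1, 64)) = Add(46561, -64) = 46497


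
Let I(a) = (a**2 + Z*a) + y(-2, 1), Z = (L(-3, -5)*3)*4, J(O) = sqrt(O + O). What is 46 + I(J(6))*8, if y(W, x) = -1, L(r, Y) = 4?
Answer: 134 + 768*sqrt(3) ≈ 1464.2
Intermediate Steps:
J(O) = sqrt(2)*sqrt(O) (J(O) = sqrt(2*O) = sqrt(2)*sqrt(O))
Z = 48 (Z = (4*3)*4 = 12*4 = 48)
I(a) = -1 + a**2 + 48*a (I(a) = (a**2 + 48*a) - 1 = -1 + a**2 + 48*a)
46 + I(J(6))*8 = 46 + (-1 + (sqrt(2)*sqrt(6))**2 + 48*(sqrt(2)*sqrt(6)))*8 = 46 + (-1 + (2*sqrt(3))**2 + 48*(2*sqrt(3)))*8 = 46 + (-1 + 12 + 96*sqrt(3))*8 = 46 + (11 + 96*sqrt(3))*8 = 46 + (88 + 768*sqrt(3)) = 134 + 768*sqrt(3)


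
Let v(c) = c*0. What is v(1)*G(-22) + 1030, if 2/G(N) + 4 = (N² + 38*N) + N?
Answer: 1030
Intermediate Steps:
v(c) = 0
G(N) = 2/(-4 + N² + 39*N) (G(N) = 2/(-4 + ((N² + 38*N) + N)) = 2/(-4 + (N² + 39*N)) = 2/(-4 + N² + 39*N))
v(1)*G(-22) + 1030 = 0*(2/(-4 + (-22)² + 39*(-22))) + 1030 = 0*(2/(-4 + 484 - 858)) + 1030 = 0*(2/(-378)) + 1030 = 0*(2*(-1/378)) + 1030 = 0*(-1/189) + 1030 = 0 + 1030 = 1030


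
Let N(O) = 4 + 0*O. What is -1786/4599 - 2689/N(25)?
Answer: -12373855/18396 ≈ -672.64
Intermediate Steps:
N(O) = 4 (N(O) = 4 + 0 = 4)
-1786/4599 - 2689/N(25) = -1786/4599 - 2689/4 = -12373855/18396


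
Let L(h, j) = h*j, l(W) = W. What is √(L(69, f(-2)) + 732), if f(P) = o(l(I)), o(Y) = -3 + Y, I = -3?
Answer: √318 ≈ 17.833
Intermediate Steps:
f(P) = -6 (f(P) = -3 - 3 = -6)
√(L(69, f(-2)) + 732) = √(69*(-6) + 732) = √(-414 + 732) = √318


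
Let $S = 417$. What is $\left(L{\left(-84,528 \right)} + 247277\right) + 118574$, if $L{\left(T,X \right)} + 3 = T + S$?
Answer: $366181$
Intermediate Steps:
$L{\left(T,X \right)} = 414 + T$ ($L{\left(T,X \right)} = -3 + \left(T + 417\right) = -3 + \left(417 + T\right) = 414 + T$)
$\left(L{\left(-84,528 \right)} + 247277\right) + 118574 = \left(\left(414 - 84\right) + 247277\right) + 118574 = \left(330 + 247277\right) + 118574 = 247607 + 118574 = 366181$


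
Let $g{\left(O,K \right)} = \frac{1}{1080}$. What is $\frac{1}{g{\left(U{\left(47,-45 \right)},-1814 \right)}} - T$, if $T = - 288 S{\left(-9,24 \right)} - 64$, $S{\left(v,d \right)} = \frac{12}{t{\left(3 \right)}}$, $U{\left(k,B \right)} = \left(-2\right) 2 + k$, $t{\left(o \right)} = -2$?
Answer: $-584$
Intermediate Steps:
$U{\left(k,B \right)} = -4 + k$
$g{\left(O,K \right)} = \frac{1}{1080}$
$S{\left(v,d \right)} = -6$ ($S{\left(v,d \right)} = \frac{12}{-2} = 12 \left(- \frac{1}{2}\right) = -6$)
$T = 1664$ ($T = \left(-288\right) \left(-6\right) - 64 = 1728 - 64 = 1664$)
$\frac{1}{g{\left(U{\left(47,-45 \right)},-1814 \right)}} - T = \frac{1}{\frac{1}{1080}} - 1664 = 1080 - 1664 = -584$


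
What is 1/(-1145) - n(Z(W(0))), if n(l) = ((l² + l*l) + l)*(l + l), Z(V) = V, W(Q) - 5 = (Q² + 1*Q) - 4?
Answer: -6871/1145 ≈ -6.0009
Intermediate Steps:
W(Q) = 1 + Q + Q² (W(Q) = 5 + ((Q² + 1*Q) - 4) = 5 + ((Q² + Q) - 4) = 5 + ((Q + Q²) - 4) = 5 + (-4 + Q + Q²) = 1 + Q + Q²)
n(l) = 2*l*(l + 2*l²) (n(l) = ((l² + l²) + l)*(2*l) = (2*l² + l)*(2*l) = (l + 2*l²)*(2*l) = 2*l*(l + 2*l²))
1/(-1145) - n(Z(W(0))) = 1/(-1145) - (1 + 0 + 0²)²*(2 + 4*(1 + 0 + 0²)) = -1/1145 - (1 + 0 + 0)²*(2 + 4*(1 + 0 + 0)) = -1/1145 - 1²*(2 + 4*1) = -1/1145 - (2 + 4) = -1/1145 - 6 = -6871/1145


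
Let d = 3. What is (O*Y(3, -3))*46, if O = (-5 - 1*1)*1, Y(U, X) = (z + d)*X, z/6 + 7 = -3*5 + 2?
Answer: -96876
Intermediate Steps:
z = -120 (z = -42 + 6*(-3*5 + 2) = -42 + 6*(-15 + 2) = -42 + 6*(-13) = -42 - 78 = -120)
Y(U, X) = -117*X (Y(U, X) = (-120 + 3)*X = -117*X)
O = -6 (O = (-5 - 1)*1 = -6*1 = -6)
(O*Y(3, -3))*46 = -(-702)*(-3)*46 = -6*351*46 = -2106*46 = -96876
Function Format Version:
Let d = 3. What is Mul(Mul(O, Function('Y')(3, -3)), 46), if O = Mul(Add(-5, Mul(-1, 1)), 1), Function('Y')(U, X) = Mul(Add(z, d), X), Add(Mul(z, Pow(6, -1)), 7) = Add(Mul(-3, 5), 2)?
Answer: -96876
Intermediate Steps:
z = -120 (z = Add(-42, Mul(6, Add(Mul(-3, 5), 2))) = Add(-42, Mul(6, Add(-15, 2))) = Add(-42, Mul(6, -13)) = Add(-42, -78) = -120)
Function('Y')(U, X) = Mul(-117, X) (Function('Y')(U, X) = Mul(Add(-120, 3), X) = Mul(-117, X))
O = -6 (O = Mul(Add(-5, -1), 1) = Mul(-6, 1) = -6)
Mul(Mul(O, Function('Y')(3, -3)), 46) = Mul(Mul(-6, Mul(-117, -3)), 46) = Mul(Mul(-6, 351), 46) = Mul(-2106, 46) = -96876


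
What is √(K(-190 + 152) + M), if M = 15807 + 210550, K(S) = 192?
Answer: √226549 ≈ 475.97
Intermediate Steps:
M = 226357
√(K(-190 + 152) + M) = √(192 + 226357) = √226549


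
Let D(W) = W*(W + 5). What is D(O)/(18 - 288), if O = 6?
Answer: -11/45 ≈ -0.24444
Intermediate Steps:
D(W) = W*(5 + W)
D(O)/(18 - 288) = (6*(5 + 6))/(18 - 288) = (6*11)/(-270) = 66*(-1/270) = -11/45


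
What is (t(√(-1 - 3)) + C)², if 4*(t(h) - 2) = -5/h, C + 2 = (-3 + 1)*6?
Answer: 9191/64 - 15*I ≈ 143.61 - 15.0*I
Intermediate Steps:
C = -14 (C = -2 + (-3 + 1)*6 = -2 - 2*6 = -2 - 12 = -14)
t(h) = 2 - 5/(4*h) (t(h) = 2 + (-5/h)/4 = 2 - 5/(4*h))
(t(√(-1 - 3)) + C)² = ((2 - 5/(4*√(-1 - 3))) - 14)² = ((2 - 5*(-I/2)/4) - 14)² = ((2 - (-5)*I/8) - 14)² = ((2 + 5*I/8) - 14)² = (-12 + 5*I/8)²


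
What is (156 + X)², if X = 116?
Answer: 73984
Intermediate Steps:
(156 + X)² = (156 + 116)² = 272² = 73984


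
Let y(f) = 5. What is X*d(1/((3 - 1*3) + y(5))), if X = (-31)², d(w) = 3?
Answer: 2883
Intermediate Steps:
X = 961
X*d(1/((3 - 1*3) + y(5))) = 961*3 = 2883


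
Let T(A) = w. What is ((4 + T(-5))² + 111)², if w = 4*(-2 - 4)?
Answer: 261121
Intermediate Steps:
w = -24 (w = 4*(-6) = -24)
T(A) = -24
((4 + T(-5))² + 111)² = ((4 - 24)² + 111)² = ((-20)² + 111)² = (400 + 111)² = 511² = 261121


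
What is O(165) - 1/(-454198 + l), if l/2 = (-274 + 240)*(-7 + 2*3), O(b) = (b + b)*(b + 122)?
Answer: 43010652301/454130 ≈ 94710.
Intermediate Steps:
O(b) = 2*b*(122 + b) (O(b) = (2*b)*(122 + b) = 2*b*(122 + b))
l = 68 (l = 2*((-274 + 240)*(-7 + 2*3)) = 2*(-34*(-7 + 6)) = 2*(-34*(-1)) = 2*34 = 68)
O(165) - 1/(-454198 + l) = 2*165*(122 + 165) - 1/(-454198 + 68) = 2*165*287 - 1/(-454130) = 94710 - 1*(-1/454130) = 94710 + 1/454130 = 43010652301/454130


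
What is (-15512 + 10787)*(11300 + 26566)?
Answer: -178916850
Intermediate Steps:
(-15512 + 10787)*(11300 + 26566) = -4725*37866 = -178916850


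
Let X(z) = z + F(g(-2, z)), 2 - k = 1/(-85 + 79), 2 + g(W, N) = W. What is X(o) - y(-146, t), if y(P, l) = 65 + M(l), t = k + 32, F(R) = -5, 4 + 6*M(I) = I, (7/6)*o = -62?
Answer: -32299/252 ≈ -128.17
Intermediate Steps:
o = -372/7 (o = (6/7)*(-62) = -372/7 ≈ -53.143)
g(W, N) = -2 + W
M(I) = -⅔ + I/6
k = 13/6 (k = 2 - 1/(-85 + 79) = 2 - 1/(-6) = 2 - 1*(-⅙) = 2 + ⅙ = 13/6 ≈ 2.1667)
t = 205/6 (t = 13/6 + 32 = 205/6 ≈ 34.167)
y(P, l) = 193/3 + l/6 (y(P, l) = 65 + (-⅔ + l/6) = 193/3 + l/6)
X(z) = -5 + z (X(z) = z - 5 = -5 + z)
X(o) - y(-146, t) = (-5 - 372/7) - (193/3 + (⅙)*(205/6)) = -407/7 - (193/3 + 205/36) = -407/7 - 1*2521/36 = -407/7 - 2521/36 = -32299/252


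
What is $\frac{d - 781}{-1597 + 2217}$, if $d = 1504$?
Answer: $\frac{723}{620} \approx 1.1661$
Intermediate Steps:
$\frac{d - 781}{-1597 + 2217} = \frac{1504 - 781}{-1597 + 2217} = \frac{723}{620}$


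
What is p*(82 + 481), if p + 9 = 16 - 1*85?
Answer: -43914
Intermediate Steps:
p = -78 (p = -9 + (16 - 1*85) = -9 + (16 - 85) = -9 - 69 = -78)
p*(82 + 481) = -78*(82 + 481) = -78*563 = -43914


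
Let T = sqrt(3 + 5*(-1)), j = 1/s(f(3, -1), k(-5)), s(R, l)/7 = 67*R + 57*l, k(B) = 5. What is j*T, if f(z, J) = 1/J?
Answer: I*sqrt(2)/1526 ≈ 0.00092675*I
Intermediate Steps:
s(R, l) = 399*l + 469*R (s(R, l) = 7*(67*R + 57*l) = 7*(57*l + 67*R) = 399*l + 469*R)
j = 1/1526 (j = 1/(399*5 + 469/(-1)) = 1/(1995 + 469*(-1)) = 1/(1995 - 469) = 1/1526 ≈ 0.00065531)
T = I*sqrt(2) (T = sqrt(3 - 5) = sqrt(-2) = I*sqrt(2) ≈ 1.4142*I)
j*T = (I*sqrt(2))/1526 = I*sqrt(2)/1526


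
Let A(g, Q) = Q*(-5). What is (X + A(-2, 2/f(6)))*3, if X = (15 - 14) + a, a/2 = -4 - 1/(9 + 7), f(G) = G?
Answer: -211/8 ≈ -26.375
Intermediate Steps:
a = -65/8 (a = 2*(-4 - 1/(9 + 7)) = 2*(-4 - 1/16) = 2*(-65/16) = -65/8 ≈ -8.1250)
X = -57/8 (X = (15 - 14) - 65/8 = 1 - 65/8 = -57/8 ≈ -7.1250)
A(g, Q) = -5*Q
(X + A(-2, 2/f(6)))*3 = (-57/8 - 10/6)*3 = (-57/8 - 5*⅓)*3 = (-57/8 - 5/3)*3 = -211/24*3 = -211/8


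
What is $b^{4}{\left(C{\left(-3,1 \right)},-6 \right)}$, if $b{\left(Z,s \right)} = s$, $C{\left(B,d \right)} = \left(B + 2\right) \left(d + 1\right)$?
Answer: $1296$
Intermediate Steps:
$C{\left(B,d \right)} = \left(1 + d\right) \left(2 + B\right)$ ($C{\left(B,d \right)} = \left(2 + B\right) \left(1 + d\right) = \left(1 + d\right) \left(2 + B\right)$)
$b^{4}{\left(C{\left(-3,1 \right)},-6 \right)} = \left(-6\right)^{4} = 1296$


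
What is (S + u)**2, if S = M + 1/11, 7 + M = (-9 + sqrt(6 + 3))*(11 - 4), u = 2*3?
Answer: 222784/121 ≈ 1841.2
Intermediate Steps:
u = 6
M = -49 (M = -7 + (-9 + sqrt(6 + 3))*(11 - 4) = -7 + (-9 + sqrt(9))*7 = -7 + (-9 + 3)*7 = -7 - 6*7 = -7 - 42 = -49)
S = -538/11 (S = -49 + 1/11 = -538/11 ≈ -48.909)
(S + u)**2 = (-538/11 + 6)**2 = (-472/11)**2 = 222784/121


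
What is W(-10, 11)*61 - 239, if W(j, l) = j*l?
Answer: -6949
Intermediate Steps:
W(-10, 11)*61 - 239 = -10*11*61 - 239 = -110*61 - 239 = -6710 - 239 = -6949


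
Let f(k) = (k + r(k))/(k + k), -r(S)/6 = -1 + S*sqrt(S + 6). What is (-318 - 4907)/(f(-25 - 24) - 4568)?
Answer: 76401444350/66789425463 - 50180900*I*sqrt(43)/66789425463 ≈ 1.1439 - 0.0049268*I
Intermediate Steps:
r(S) = 6 - 6*S*sqrt(6 + S) (r(S) = -6*(-1 + S*sqrt(S + 6)) = -6*(-1 + S*sqrt(6 + S)) = 6 - 6*S*sqrt(6 + S))
f(k) = (6 + k - 6*k*sqrt(6 + k))/(2*k) (f(k) = (k + (6 - 6*k*sqrt(6 + k)))/(k + k) = (6 + k - 6*k*sqrt(6 + k))/((2*k)) = (6 + k - 6*k*sqrt(6 + k))*(1/(2*k)) = (6 + k - 6*k*sqrt(6 + k))/(2*k))
(-318 - 4907)/(f(-25 - 24) - 4568) = (-318 - 4907)/((1/2 - 3*sqrt(6 + (-25 - 24)) + 3/(-25 - 24)) - 4568) = -5225/((1/2 - 3*sqrt(6 - 49) + 3/(-49)) - 4568) = -5225/((1/2 - 3*I*sqrt(43) + 3*(-1/49)) - 4568) = -5225/((1/2 - 3*I*sqrt(43) - 3/49) - 4568) = -5225/((43/98 - 3*I*sqrt(43)) - 4568) = -5225/(-447621/98 - 3*I*sqrt(43))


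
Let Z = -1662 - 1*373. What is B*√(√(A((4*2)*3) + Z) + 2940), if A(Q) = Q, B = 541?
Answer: 541*√(2940 + I*√2011) ≈ 29335.0 + 223.71*I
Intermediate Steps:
Z = -2035 (Z = -1662 - 373 = -2035)
B*√(√(A((4*2)*3) + Z) + 2940) = 541*√(√((4*2)*3 - 2035) + 2940) = 541*√(√(8*3 - 2035) + 2940) = 541*√(√(24 - 2035) + 2940) = 541*√(√(-2011) + 2940) = 541*√(I*√2011 + 2940) = 541*√(2940 + I*√2011)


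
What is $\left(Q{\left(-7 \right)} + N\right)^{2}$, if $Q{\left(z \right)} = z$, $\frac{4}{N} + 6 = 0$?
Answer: $\frac{529}{9} \approx 58.778$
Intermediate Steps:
$N = - \frac{2}{3}$ ($N = \frac{4}{-6 + 0} = \frac{4}{-6} = 4 \left(- \frac{1}{6}\right) = - \frac{2}{3} \approx -0.66667$)
$\left(Q{\left(-7 \right)} + N\right)^{2} = \left(-7 - \frac{2}{3}\right)^{2} = \left(- \frac{23}{3}\right)^{2} = \frac{529}{9}$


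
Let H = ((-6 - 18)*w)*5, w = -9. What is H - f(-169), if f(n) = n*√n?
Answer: 1080 + 2197*I ≈ 1080.0 + 2197.0*I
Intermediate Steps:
f(n) = n^(3/2)
H = 1080 (H = ((-6 - 18)*(-9))*5 = -24*(-9)*5 = 216*5 = 1080)
H - f(-169) = 1080 - (-169)^(3/2) = 1080 - (-2197)*I = 1080 + 2197*I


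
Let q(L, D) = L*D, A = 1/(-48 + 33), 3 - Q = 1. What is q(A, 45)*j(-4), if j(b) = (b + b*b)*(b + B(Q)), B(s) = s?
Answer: 72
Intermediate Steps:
Q = 2 (Q = 3 - 1*1 = 3 - 1 = 2)
A = -1/15 (A = 1/(-15) = -1/15 ≈ -0.066667)
q(L, D) = D*L
j(b) = (2 + b)*(b + b²) (j(b) = (b + b*b)*(b + 2) = (b + b²)*(2 + b) = (2 + b)*(b + b²))
q(A, 45)*j(-4) = (45*(-1/15))*(-4*(2 + (-4)² + 3*(-4))) = -(-12)*(2 + 16 - 12) = -(-12)*6 = -3*(-24) = 72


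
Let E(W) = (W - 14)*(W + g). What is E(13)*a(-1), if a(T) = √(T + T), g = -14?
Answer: I*√2 ≈ 1.4142*I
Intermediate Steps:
E(W) = (-14 + W)² (E(W) = (W - 14)*(W - 14) = (-14 + W)*(-14 + W) = (-14 + W)²)
a(T) = √2*√T (a(T) = √(2*T) = √2*√T)
E(13)*a(-1) = (196 + 13² - 28*13)*(√2*√(-1)) = (196 + 169 - 364)*(√2*I) = 1*(I*√2) = I*√2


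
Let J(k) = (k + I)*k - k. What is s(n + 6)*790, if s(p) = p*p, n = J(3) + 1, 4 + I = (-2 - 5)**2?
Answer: 17304160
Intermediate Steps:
I = 45 (I = -4 + (-2 - 5)**2 = -4 + (-7)**2 = -4 + 49 = 45)
J(k) = -k + k*(45 + k) (J(k) = (k + 45)*k - k = (45 + k)*k - k = k*(45 + k) - k = -k + k*(45 + k))
n = 142 (n = 3*(44 + 3) + 1 = 3*47 + 1 = 141 + 1 = 142)
s(p) = p**2
s(n + 6)*790 = (142 + 6)**2*790 = 148**2*790 = 21904*790 = 17304160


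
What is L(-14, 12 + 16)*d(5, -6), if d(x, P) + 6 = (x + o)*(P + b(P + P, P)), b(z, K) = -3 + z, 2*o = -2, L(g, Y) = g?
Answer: 1260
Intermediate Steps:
o = -1 (o = (½)*(-2) = -1)
d(x, P) = -6 + (-1 + x)*(-3 + 3*P) (d(x, P) = -6 + (x - 1)*(P + (-3 + (P + P))) = -6 + (-1 + x)*(P + (-3 + 2*P)) = -6 + (-1 + x)*(-3 + 3*P))
L(-14, 12 + 16)*d(5, -6) = -14*(-3 - 3*(-6) - 3*5 + 3*(-6)*5) = -14*(-3 + 18 - 15 - 90) = -14*(-90) = 1260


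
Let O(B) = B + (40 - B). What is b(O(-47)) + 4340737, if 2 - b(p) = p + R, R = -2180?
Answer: 4342879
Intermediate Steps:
O(B) = 40
b(p) = 2182 - p (b(p) = 2 - (p - 2180) = 2 - (-2180 + p) = 2 + (2180 - p) = 2182 - p)
b(O(-47)) + 4340737 = (2182 - 1*40) + 4340737 = (2182 - 40) + 4340737 = 2142 + 4340737 = 4342879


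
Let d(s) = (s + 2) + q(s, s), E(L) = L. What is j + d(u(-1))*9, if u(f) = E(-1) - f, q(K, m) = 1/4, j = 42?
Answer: 249/4 ≈ 62.250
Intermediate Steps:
q(K, m) = ¼ (q(K, m) = 1*(¼) = ¼)
u(f) = -1 - f
d(s) = 9/4 + s (d(s) = (s + 2) + ¼ = (2 + s) + ¼ = 9/4 + s)
j + d(u(-1))*9 = 42 + (9/4 + (-1 - 1*(-1)))*9 = 42 + (9/4 + (-1 + 1))*9 = 42 + (9/4 + 0)*9 = 42 + (9/4)*9 = 42 + 81/4 = 249/4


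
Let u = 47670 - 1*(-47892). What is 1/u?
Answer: 1/95562 ≈ 1.0464e-5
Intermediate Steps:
u = 95562 (u = 47670 + 47892 = 95562)
1/u = 1/95562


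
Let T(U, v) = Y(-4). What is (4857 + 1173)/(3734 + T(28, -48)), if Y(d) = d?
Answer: 603/373 ≈ 1.6166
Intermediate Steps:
T(U, v) = -4
(4857 + 1173)/(3734 + T(28, -48)) = (4857 + 1173)/(3734 - 4) = 6030/3730 = 6030*(1/3730) = 603/373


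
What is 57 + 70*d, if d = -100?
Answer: -6943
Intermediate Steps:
57 + 70*d = 57 + 70*(-100) = 57 - 7000 = -6943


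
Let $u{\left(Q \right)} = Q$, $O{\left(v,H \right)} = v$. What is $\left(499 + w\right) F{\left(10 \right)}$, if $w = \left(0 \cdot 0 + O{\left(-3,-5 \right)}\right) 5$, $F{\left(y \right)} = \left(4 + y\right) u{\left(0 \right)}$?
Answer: $0$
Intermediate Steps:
$F{\left(y \right)} = 0$ ($F{\left(y \right)} = \left(4 + y\right) 0 = 0$)
$w = -15$ ($w = \left(0 \cdot 0 - 3\right) 5 = \left(0 - 3\right) 5 = \left(-3\right) 5 = -15$)
$\left(499 + w\right) F{\left(10 \right)} = \left(499 - 15\right) 0 = 484 \cdot 0 = 0$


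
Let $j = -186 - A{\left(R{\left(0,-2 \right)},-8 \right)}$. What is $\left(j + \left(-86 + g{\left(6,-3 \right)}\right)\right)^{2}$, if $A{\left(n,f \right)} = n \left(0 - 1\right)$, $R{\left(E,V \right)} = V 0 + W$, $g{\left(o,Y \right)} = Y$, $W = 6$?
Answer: $72361$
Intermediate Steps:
$R{\left(E,V \right)} = 6$ ($R{\left(E,V \right)} = V 0 + 6 = 0 + 6 = 6$)
$A{\left(n,f \right)} = - n$ ($A{\left(n,f \right)} = n \left(-1\right) = - n$)
$j = -180$ ($j = -186 - \left(-1\right) 6 = -186 - -6 = -186 + 6 = -180$)
$\left(j + \left(-86 + g{\left(6,-3 \right)}\right)\right)^{2} = \left(-180 - 89\right)^{2} = \left(-269\right)^{2} = 72361$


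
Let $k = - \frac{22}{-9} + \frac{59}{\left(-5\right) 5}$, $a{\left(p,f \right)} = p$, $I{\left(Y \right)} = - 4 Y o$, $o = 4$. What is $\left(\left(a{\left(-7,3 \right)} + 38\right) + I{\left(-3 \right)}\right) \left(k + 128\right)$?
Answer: $\frac{2276701}{225} \approx 10119.0$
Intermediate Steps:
$I{\left(Y \right)} = - 16 Y$ ($I{\left(Y \right)} = - 4 Y 4 = - 16 Y$)
$k = \frac{19}{225}$ ($k = \left(-22\right) \left(- \frac{1}{9}\right) + \frac{59}{-25} = \frac{22}{9} + 59 \left(- \frac{1}{25}\right) = \frac{22}{9} - \frac{59}{25} = \frac{19}{225} \approx 0.084444$)
$\left(\left(a{\left(-7,3 \right)} + 38\right) + I{\left(-3 \right)}\right) \left(k + 128\right) = \left(\left(-7 + 38\right) - -48\right) \left(\frac{19}{225} + 128\right) = \left(31 + 48\right) \frac{28819}{225} = 79 \cdot \frac{28819}{225} = \frac{2276701}{225}$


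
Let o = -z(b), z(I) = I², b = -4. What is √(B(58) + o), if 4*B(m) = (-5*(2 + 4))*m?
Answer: I*√451 ≈ 21.237*I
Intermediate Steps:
B(m) = -15*m/2 (B(m) = ((-5*(2 + 4))*m)/4 = ((-5*6)*m)/4 = (-30*m)/4 = -15*m/2)
o = -16 (o = -1*(-4)² = -1*16 = -16)
√(B(58) + o) = √(-15/2*58 - 16) = √(-435 - 16) = √(-451) = I*√451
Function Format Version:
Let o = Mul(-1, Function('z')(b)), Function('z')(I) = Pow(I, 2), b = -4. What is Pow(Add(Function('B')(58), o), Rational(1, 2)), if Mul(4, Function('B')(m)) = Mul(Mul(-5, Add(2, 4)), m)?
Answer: Mul(I, Pow(451, Rational(1, 2))) ≈ Mul(21.237, I)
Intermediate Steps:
Function('B')(m) = Mul(Rational(-15, 2), m) (Function('B')(m) = Mul(Rational(1, 4), Mul(Mul(-5, Add(2, 4)), m)) = Mul(Rational(1, 4), Mul(Mul(-5, 6), m)) = Mul(Rational(1, 4), Mul(-30, m)) = Mul(Rational(-15, 2), m))
o = -16 (o = Mul(-1, Pow(-4, 2)) = Mul(-1, 16) = -16)
Pow(Add(Function('B')(58), o), Rational(1, 2)) = Pow(Add(Mul(Rational(-15, 2), 58), -16), Rational(1, 2)) = Pow(Add(-435, -16), Rational(1, 2)) = Pow(-451, Rational(1, 2)) = Mul(I, Pow(451, Rational(1, 2)))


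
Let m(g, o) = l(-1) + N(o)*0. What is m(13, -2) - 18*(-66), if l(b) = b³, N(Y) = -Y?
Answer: 1187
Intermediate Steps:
m(g, o) = -1 (m(g, o) = (-1)³ - o*0 = -1 + 0 = -1)
m(13, -2) - 18*(-66) = -1 - 18*(-66) = -1 + 1188 = 1187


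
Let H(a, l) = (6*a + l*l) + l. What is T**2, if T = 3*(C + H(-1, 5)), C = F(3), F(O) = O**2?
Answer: 9801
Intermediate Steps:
C = 9 (C = 3**2 = 9)
H(a, l) = l + l**2 + 6*a (H(a, l) = (6*a + l**2) + l = (l**2 + 6*a) + l = l + l**2 + 6*a)
T = 99 (T = 3*(9 + (5 + 5**2 + 6*(-1))) = 3*(9 + (5 + 25 - 6)) = 3*(9 + 24) = 3*33 = 99)
T**2 = 99**2 = 9801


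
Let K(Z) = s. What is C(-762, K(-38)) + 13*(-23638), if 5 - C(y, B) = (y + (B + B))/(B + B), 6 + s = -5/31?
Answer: -58704201/191 ≈ -3.0735e+5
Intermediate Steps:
s = -191/31 (s = -6 - 5/31 = -191/31 ≈ -6.1613)
K(Z) = -191/31
C(y, B) = 5 - (y + 2*B)/(2*B) (C(y, B) = 5 - (y + (B + B))/(B + B) = 5 - (y + 2*B)/(2*B))
C(-762, K(-38)) + 13*(-23638) = (4 - 1/2*(-762)/(-191/31)) + 13*(-23638) = (4 - 1/2*(-762)*(-31/191)) - 307294 = (4 - 11811/191) - 307294 = -11047/191 - 307294 = -58704201/191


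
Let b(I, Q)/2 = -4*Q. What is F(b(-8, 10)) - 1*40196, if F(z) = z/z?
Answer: -40195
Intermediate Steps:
b(I, Q) = -8*Q (b(I, Q) = 2*(-4*Q) = -8*Q)
F(z) = 1
F(b(-8, 10)) - 1*40196 = 1 - 1*40196 = 1 - 40196 = -40195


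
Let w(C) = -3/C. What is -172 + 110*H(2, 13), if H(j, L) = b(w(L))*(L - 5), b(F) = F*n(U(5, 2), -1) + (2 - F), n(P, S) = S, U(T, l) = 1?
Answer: 25924/13 ≈ 1994.2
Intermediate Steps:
b(F) = 2 - 2*F (b(F) = F*(-1) + (2 - F) = -F + (2 - F) = 2 - 2*F)
H(j, L) = (-5 + L)*(2 + 6/L) (H(j, L) = (2 - (-6)/L)*(L - 5) = (2 + 6/L)*(-5 + L) = (-5 + L)*(2 + 6/L))
-172 + 110*H(2, 13) = -172 + 110*(-4 - 30/13 + 2*13) = -172 + 110*(-4 - 30*1/13 + 26) = -172 + 110*(-4 - 30/13 + 26) = -172 + 110*(256/13) = -172 + 28160/13 = 25924/13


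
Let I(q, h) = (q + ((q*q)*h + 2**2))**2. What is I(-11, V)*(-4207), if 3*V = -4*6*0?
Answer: -206143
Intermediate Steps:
V = 0 (V = (-4*6*0)/3 = (-24*0)/3 = (1/3)*0 = 0)
I(q, h) = (4 + q + h*q**2)**2 (I(q, h) = (q + (q**2*h + 4))**2 = (q + (h*q**2 + 4))**2 = (q + (4 + h*q**2))**2 = (4 + q + h*q**2)**2)
I(-11, V)*(-4207) = (4 - 11 + 0*(-11)**2)**2*(-4207) = (4 - 11 + 0*121)**2*(-4207) = (4 - 11 + 0)**2*(-4207) = (-7)**2*(-4207) = 49*(-4207) = -206143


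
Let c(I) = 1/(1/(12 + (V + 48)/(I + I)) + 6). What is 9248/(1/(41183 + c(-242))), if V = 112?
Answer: 3272746337888/8593 ≈ 3.8086e+8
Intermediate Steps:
c(I) = 1/(6 + 1/(12 + 80/I)) (c(I) = 1/(1/(12 + (112 + 48)/(I + I)) + 6) = 1/(1/(12 + 160/((2*I))) + 6) = 1/(1/(12 + 160*(1/(2*I))) + 6) = 1/(1/(12 + 80/I) + 6) = 1/(6 + 1/(12 + 80/I)))
9248/(1/(41183 + c(-242))) = 9248/(1/(41183 + 4*(20 + 3*(-242))/(480 + 73*(-242)))) = 9248/(1/(41183 + 4*(20 - 726)/(480 - 17666))) = 9248/(1/(41183 + 4*(-706)/(-17186))) = 9248/(1/(41183 + 4*(-1/17186)*(-706))) = 9248/(1/(41183 + 1412/8593)) = 9248/(1/(353886931/8593)) = 9248/(8593/353886931) = 9248*(353886931/8593) = 3272746337888/8593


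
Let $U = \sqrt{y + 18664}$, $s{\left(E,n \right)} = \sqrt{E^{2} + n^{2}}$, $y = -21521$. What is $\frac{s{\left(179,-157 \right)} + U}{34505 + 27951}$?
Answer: $\frac{\sqrt{56690}}{62456} + \frac{i \sqrt{2857}}{62456} \approx 0.0038122 + 0.00085582 i$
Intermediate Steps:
$U = i \sqrt{2857}$ ($U = \sqrt{-21521 + 18664} = \sqrt{-2857} = i \sqrt{2857} \approx 53.451 i$)
$\frac{s{\left(179,-157 \right)} + U}{34505 + 27951} = \frac{\sqrt{179^{2} + \left(-157\right)^{2}} + i \sqrt{2857}}{34505 + 27951} = \frac{\sqrt{32041 + 24649} + i \sqrt{2857}}{62456} = \left(\sqrt{56690} + i \sqrt{2857}\right) \frac{1}{62456} = \frac{\sqrt{56690}}{62456} + \frac{i \sqrt{2857}}{62456}$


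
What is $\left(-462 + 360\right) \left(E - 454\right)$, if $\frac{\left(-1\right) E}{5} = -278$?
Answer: $-95472$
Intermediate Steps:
$E = 1390$ ($E = \left(-5\right) \left(-278\right) = 1390$)
$\left(-462 + 360\right) \left(E - 454\right) = \left(-462 + 360\right) \left(1390 - 454\right) = \left(-102\right) 936 = -95472$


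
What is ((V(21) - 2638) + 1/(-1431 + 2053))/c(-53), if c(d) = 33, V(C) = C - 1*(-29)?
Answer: -1609735/20526 ≈ -78.424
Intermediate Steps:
V(C) = 29 + C (V(C) = C + 29 = 29 + C)
((V(21) - 2638) + 1/(-1431 + 2053))/c(-53) = (((29 + 21) - 2638) + 1/(-1431 + 2053))/33 = ((50 - 2638) + 1/622)*(1/33) = (-2588 + 1/622)*(1/33) = -1609735/622*1/33 = -1609735/20526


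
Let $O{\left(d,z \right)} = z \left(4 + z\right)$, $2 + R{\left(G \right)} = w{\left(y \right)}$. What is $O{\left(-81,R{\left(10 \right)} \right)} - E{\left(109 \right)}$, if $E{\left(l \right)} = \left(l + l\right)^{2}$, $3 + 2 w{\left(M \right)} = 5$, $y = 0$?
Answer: $-47527$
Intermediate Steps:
$w{\left(M \right)} = 1$ ($w{\left(M \right)} = - \frac{3}{2} + \frac{1}{2} \cdot 5 = - \frac{3}{2} + \frac{5}{2} = 1$)
$R{\left(G \right)} = -1$ ($R{\left(G \right)} = -2 + 1 = -1$)
$E{\left(l \right)} = 4 l^{2}$ ($E{\left(l \right)} = \left(2 l\right)^{2} = 4 l^{2}$)
$O{\left(-81,R{\left(10 \right)} \right)} - E{\left(109 \right)} = - (4 - 1) - 4 \cdot 109^{2} = \left(-1\right) 3 - 4 \cdot 11881 = -3 - 47524 = -47527$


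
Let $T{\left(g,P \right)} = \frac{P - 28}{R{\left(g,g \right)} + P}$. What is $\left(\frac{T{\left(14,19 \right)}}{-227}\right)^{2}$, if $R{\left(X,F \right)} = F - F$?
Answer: $\frac{81}{18601969} \approx 4.3544 \cdot 10^{-6}$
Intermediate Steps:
$R{\left(X,F \right)} = 0$
$T{\left(g,P \right)} = \frac{-28 + P}{P}$ ($T{\left(g,P \right)} = \frac{P - 28}{0 + P} = \frac{-28 + P}{P}$)
$\left(\frac{T{\left(14,19 \right)}}{-227}\right)^{2} = \left(\frac{\frac{1}{19} \left(-28 + 19\right)}{-227}\right)^{2} = \left(\frac{1}{19} \left(-9\right) \left(- \frac{1}{227}\right)\right)^{2} = \left(\left(- \frac{9}{19}\right) \left(- \frac{1}{227}\right)\right)^{2} = \left(\frac{9}{4313}\right)^{2} = \frac{81}{18601969}$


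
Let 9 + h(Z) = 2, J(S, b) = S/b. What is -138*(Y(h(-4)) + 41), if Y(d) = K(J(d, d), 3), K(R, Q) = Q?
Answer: -6072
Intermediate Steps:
h(Z) = -7 (h(Z) = -9 + 2 = -7)
Y(d) = 3
-138*(Y(h(-4)) + 41) = -138*(3 + 41) = -138*44 = -6072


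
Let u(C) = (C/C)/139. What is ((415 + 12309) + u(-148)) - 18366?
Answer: -784237/139 ≈ -5642.0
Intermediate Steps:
u(C) = 1/139 (u(C) = 1*(1/139) = 1/139)
((415 + 12309) + u(-148)) - 18366 = ((415 + 12309) + 1/139) - 18366 = (12724 + 1/139) - 18366 = 1768637/139 - 18366 = -784237/139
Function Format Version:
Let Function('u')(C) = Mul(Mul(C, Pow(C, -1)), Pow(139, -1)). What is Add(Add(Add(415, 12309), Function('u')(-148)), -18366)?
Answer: Rational(-784237, 139) ≈ -5642.0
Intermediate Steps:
Function('u')(C) = Rational(1, 139) (Function('u')(C) = Mul(1, Rational(1, 139)) = Rational(1, 139))
Add(Add(Add(415, 12309), Function('u')(-148)), -18366) = Add(Add(Add(415, 12309), Rational(1, 139)), -18366) = Add(Add(12724, Rational(1, 139)), -18366) = Add(Rational(1768637, 139), -18366) = Rational(-784237, 139)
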